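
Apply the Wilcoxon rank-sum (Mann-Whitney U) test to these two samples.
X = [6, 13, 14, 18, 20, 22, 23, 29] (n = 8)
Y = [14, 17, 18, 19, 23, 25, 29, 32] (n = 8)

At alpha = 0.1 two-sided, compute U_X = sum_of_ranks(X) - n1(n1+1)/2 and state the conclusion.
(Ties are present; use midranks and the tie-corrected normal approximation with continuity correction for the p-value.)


Step 1: Combine and sort all 16 observations; assign midranks.
sorted (value, group): (6,X), (13,X), (14,X), (14,Y), (17,Y), (18,X), (18,Y), (19,Y), (20,X), (22,X), (23,X), (23,Y), (25,Y), (29,X), (29,Y), (32,Y)
ranks: 6->1, 13->2, 14->3.5, 14->3.5, 17->5, 18->6.5, 18->6.5, 19->8, 20->9, 22->10, 23->11.5, 23->11.5, 25->13, 29->14.5, 29->14.5, 32->16
Step 2: Rank sum for X: R1 = 1 + 2 + 3.5 + 6.5 + 9 + 10 + 11.5 + 14.5 = 58.
Step 3: U_X = R1 - n1(n1+1)/2 = 58 - 8*9/2 = 58 - 36 = 22.
       U_Y = n1*n2 - U_X = 64 - 22 = 42.
Step 4: Ties are present, so use the tie-corrected normal approximation (with continuity correction) for the p-value.
Step 5: p-value = 0.316998; compare to alpha = 0.1. fail to reject H0.

U_X = 22, p = 0.316998, fail to reject H0 at alpha = 0.1.


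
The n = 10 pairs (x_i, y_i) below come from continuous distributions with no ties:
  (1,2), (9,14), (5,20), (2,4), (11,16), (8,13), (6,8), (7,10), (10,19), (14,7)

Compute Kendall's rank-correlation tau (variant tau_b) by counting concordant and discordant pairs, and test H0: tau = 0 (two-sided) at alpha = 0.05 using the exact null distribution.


Step 1: Enumerate the 45 unordered pairs (i,j) with i<j and classify each by sign(x_j-x_i) * sign(y_j-y_i).
  (1,2):dx=+8,dy=+12->C; (1,3):dx=+4,dy=+18->C; (1,4):dx=+1,dy=+2->C; (1,5):dx=+10,dy=+14->C
  (1,6):dx=+7,dy=+11->C; (1,7):dx=+5,dy=+6->C; (1,8):dx=+6,dy=+8->C; (1,9):dx=+9,dy=+17->C
  (1,10):dx=+13,dy=+5->C; (2,3):dx=-4,dy=+6->D; (2,4):dx=-7,dy=-10->C; (2,5):dx=+2,dy=+2->C
  (2,6):dx=-1,dy=-1->C; (2,7):dx=-3,dy=-6->C; (2,8):dx=-2,dy=-4->C; (2,9):dx=+1,dy=+5->C
  (2,10):dx=+5,dy=-7->D; (3,4):dx=-3,dy=-16->C; (3,5):dx=+6,dy=-4->D; (3,6):dx=+3,dy=-7->D
  (3,7):dx=+1,dy=-12->D; (3,8):dx=+2,dy=-10->D; (3,9):dx=+5,dy=-1->D; (3,10):dx=+9,dy=-13->D
  (4,5):dx=+9,dy=+12->C; (4,6):dx=+6,dy=+9->C; (4,7):dx=+4,dy=+4->C; (4,8):dx=+5,dy=+6->C
  (4,9):dx=+8,dy=+15->C; (4,10):dx=+12,dy=+3->C; (5,6):dx=-3,dy=-3->C; (5,7):dx=-5,dy=-8->C
  (5,8):dx=-4,dy=-6->C; (5,9):dx=-1,dy=+3->D; (5,10):dx=+3,dy=-9->D; (6,7):dx=-2,dy=-5->C
  (6,8):dx=-1,dy=-3->C; (6,9):dx=+2,dy=+6->C; (6,10):dx=+6,dy=-6->D; (7,8):dx=+1,dy=+2->C
  (7,9):dx=+4,dy=+11->C; (7,10):dx=+8,dy=-1->D; (8,9):dx=+3,dy=+9->C; (8,10):dx=+7,dy=-3->D
  (9,10):dx=+4,dy=-12->D
Step 2: C = 31, D = 14, total pairs = 45.
Step 3: tau = (C - D)/(n(n-1)/2) = (31 - 14)/45 = 0.377778.
Step 4: Exact two-sided p-value (enumerate n! = 3628800 permutations of y under H0): p = 0.155742.
Step 5: alpha = 0.05. fail to reject H0.

tau_b = 0.3778 (C=31, D=14), p = 0.155742, fail to reject H0.


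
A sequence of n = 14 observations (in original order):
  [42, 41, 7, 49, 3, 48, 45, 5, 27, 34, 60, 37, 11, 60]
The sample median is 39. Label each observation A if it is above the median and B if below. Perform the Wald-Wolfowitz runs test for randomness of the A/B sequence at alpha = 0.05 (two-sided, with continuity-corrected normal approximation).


Step 1: Compute median = 39; label A = above, B = below.
Labels in order: AABABAABBBABBA  (n_A = 7, n_B = 7)
Step 2: Count runs R = 9.
Step 3: Under H0 (random ordering), E[R] = 2*n_A*n_B/(n_A+n_B) + 1 = 2*7*7/14 + 1 = 8.0000.
        Var[R] = 2*n_A*n_B*(2*n_A*n_B - n_A - n_B) / ((n_A+n_B)^2 * (n_A+n_B-1)) = 8232/2548 = 3.2308.
        SD[R] = 1.7974.
Step 4: Continuity-corrected z = (R - 0.5 - E[R]) / SD[R] = (9 - 0.5 - 8.0000) / 1.7974 = 0.2782.
Step 5: Two-sided p-value via normal approximation = 2*(1 - Phi(|z|)) = 0.780879.
Step 6: alpha = 0.05. fail to reject H0.

R = 9, z = 0.2782, p = 0.780879, fail to reject H0.


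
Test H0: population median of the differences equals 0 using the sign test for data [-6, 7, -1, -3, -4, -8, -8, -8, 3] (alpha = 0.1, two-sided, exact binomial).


Step 1: Discard zero differences. Original n = 9; n_eff = number of nonzero differences = 9.
Nonzero differences (with sign): -6, +7, -1, -3, -4, -8, -8, -8, +3
Step 2: Count signs: positive = 2, negative = 7.
Step 3: Under H0: P(positive) = 0.5, so the number of positives S ~ Bin(9, 0.5).
Step 4: Two-sided exact p-value = sum of Bin(9,0.5) probabilities at or below the observed probability = 0.179688.
Step 5: alpha = 0.1. fail to reject H0.

n_eff = 9, pos = 2, neg = 7, p = 0.179688, fail to reject H0.


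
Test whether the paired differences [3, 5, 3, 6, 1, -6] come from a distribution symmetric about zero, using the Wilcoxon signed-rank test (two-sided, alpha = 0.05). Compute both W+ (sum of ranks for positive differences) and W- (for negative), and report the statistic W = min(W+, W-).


Step 1: Drop any zero differences (none here) and take |d_i|.
|d| = [3, 5, 3, 6, 1, 6]
Step 2: Midrank |d_i| (ties get averaged ranks).
ranks: |3|->2.5, |5|->4, |3|->2.5, |6|->5.5, |1|->1, |6|->5.5
Step 3: Attach original signs; sum ranks with positive sign and with negative sign.
W+ = 2.5 + 4 + 2.5 + 5.5 + 1 = 15.5
W- = 5.5 = 5.5
(Check: W+ + W- = 21 should equal n(n+1)/2 = 21.)
Step 4: Test statistic W = min(W+, W-) = 5.5.
Step 5: Ties in |d|, so use the tie-corrected normal approximation.
        E[W] = n(n+1)/4 = 6*7/4 = 10.5.
        Tie groups: |d|=3 (t=2), |d|=6 (t=2); sum(t^3 - t) = 12.
        Var[W] = n(n+1)(2n+1)/24 - sum(t^3-t)/48 = 546/24 - 12/48 = 22.5.
        z = (W - E[W]) / sqrt(Var[W]) = (5.5 - 10.5) / 4.7434 = -1.0541.
        Two-sided p = 2*Phi(z) = 0.291841.
Step 6: alpha = 0.05. fail to reject H0.

W+ = 15.5, W- = 5.5, W = min = 5.5, p = 0.291841, fail to reject H0.


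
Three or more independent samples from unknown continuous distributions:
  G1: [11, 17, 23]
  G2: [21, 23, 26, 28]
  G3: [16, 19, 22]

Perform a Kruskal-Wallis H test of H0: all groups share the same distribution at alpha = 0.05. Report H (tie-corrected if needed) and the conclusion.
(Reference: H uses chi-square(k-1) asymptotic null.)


Step 1: Combine all N = 10 observations and assign midranks.
sorted (value, group, rank): (11,G1,1), (16,G3,2), (17,G1,3), (19,G3,4), (21,G2,5), (22,G3,6), (23,G1,7.5), (23,G2,7.5), (26,G2,9), (28,G2,10)
Step 2: Sum ranks within each group.
R_1 = 11.5 (n_1 = 3)
R_2 = 31.5 (n_2 = 4)
R_3 = 12 (n_3 = 3)
Step 3: H = 12/(N(N+1)) * sum(R_i^2/n_i) - 3(N+1)
     = 12/(10*11) * (11.5^2/3 + 31.5^2/4 + 12^2/3) - 3*11
     = 0.109091 * 340.146 - 33
     = 4.106818.
Step 4: Ties present; correction factor C = 1 - 6/(10^3 - 10) = 0.993939. Corrected H = 4.106818 / 0.993939 = 4.131860.
Step 5: Under H0, H ~ chi^2(2); p-value = 0.126700.
Step 6: alpha = 0.05. fail to reject H0.

H = 4.1319, df = 2, p = 0.126700, fail to reject H0.


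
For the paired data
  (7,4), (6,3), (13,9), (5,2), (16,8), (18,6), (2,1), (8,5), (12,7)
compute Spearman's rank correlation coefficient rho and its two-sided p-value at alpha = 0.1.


Step 1: Rank x and y separately (midranks; no ties here).
rank(x): 7->4, 6->3, 13->7, 5->2, 16->8, 18->9, 2->1, 8->5, 12->6
rank(y): 4->4, 3->3, 9->9, 2->2, 8->8, 6->6, 1->1, 5->5, 7->7
Step 2: d_i = R_x(i) - R_y(i); compute d_i^2.
  (4-4)^2=0, (3-3)^2=0, (7-9)^2=4, (2-2)^2=0, (8-8)^2=0, (9-6)^2=9, (1-1)^2=0, (5-5)^2=0, (6-7)^2=1
sum(d^2) = 14.
Step 3: rho = 1 - 6*14 / (9*(9^2 - 1)) = 1 - 84/720 = 0.883333.
Step 4: Under H0, t = rho * sqrt((n-2)/(1-rho^2)) = 4.9858 ~ t(7).
Step 5: Two-sided p-value from the t-distribution with 7 df = 0.001591.
Step 6: alpha = 0.1. reject H0.

rho = 0.8833, p = 0.001591, reject H0 at alpha = 0.1.


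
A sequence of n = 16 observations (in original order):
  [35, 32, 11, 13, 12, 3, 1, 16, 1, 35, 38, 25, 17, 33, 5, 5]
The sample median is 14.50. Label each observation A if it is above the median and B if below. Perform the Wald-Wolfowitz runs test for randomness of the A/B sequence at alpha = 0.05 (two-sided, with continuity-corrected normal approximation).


Step 1: Compute median = 14.50; label A = above, B = below.
Labels in order: AABBBBBABAAAAABB  (n_A = 8, n_B = 8)
Step 2: Count runs R = 6.
Step 3: Under H0 (random ordering), E[R] = 2*n_A*n_B/(n_A+n_B) + 1 = 2*8*8/16 + 1 = 9.0000.
        Var[R] = 2*n_A*n_B*(2*n_A*n_B - n_A - n_B) / ((n_A+n_B)^2 * (n_A+n_B-1)) = 14336/3840 = 3.7333.
        SD[R] = 1.9322.
Step 4: Continuity-corrected z = (R + 0.5 - E[R]) / SD[R] = (6 + 0.5 - 9.0000) / 1.9322 = -1.2939.
Step 5: Two-sided p-value via normal approximation = 2*(1 - Phi(|z|)) = 0.195709.
Step 6: alpha = 0.05. fail to reject H0.

R = 6, z = -1.2939, p = 0.195709, fail to reject H0.


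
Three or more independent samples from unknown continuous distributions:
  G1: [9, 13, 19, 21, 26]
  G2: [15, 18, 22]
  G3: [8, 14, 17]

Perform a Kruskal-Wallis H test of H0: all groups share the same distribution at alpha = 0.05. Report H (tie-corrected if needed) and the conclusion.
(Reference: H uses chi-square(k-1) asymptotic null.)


Step 1: Combine all N = 11 observations and assign midranks.
sorted (value, group, rank): (8,G3,1), (9,G1,2), (13,G1,3), (14,G3,4), (15,G2,5), (17,G3,6), (18,G2,7), (19,G1,8), (21,G1,9), (22,G2,10), (26,G1,11)
Step 2: Sum ranks within each group.
R_1 = 33 (n_1 = 5)
R_2 = 22 (n_2 = 3)
R_3 = 11 (n_3 = 3)
Step 3: H = 12/(N(N+1)) * sum(R_i^2/n_i) - 3(N+1)
     = 12/(11*12) * (33^2/5 + 22^2/3 + 11^2/3) - 3*12
     = 0.090909 * 419.467 - 36
     = 2.133333.
Step 4: No ties, so H is used without correction.
Step 5: Under H0, H ~ chi^2(2); p-value = 0.344154.
Step 6: alpha = 0.05. fail to reject H0.

H = 2.1333, df = 2, p = 0.344154, fail to reject H0.


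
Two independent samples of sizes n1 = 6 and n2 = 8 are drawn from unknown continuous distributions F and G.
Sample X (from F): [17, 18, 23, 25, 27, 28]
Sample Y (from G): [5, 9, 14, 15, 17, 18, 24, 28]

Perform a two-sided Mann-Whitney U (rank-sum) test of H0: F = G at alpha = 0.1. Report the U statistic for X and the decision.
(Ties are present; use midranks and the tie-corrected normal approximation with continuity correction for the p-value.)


Step 1: Combine and sort all 14 observations; assign midranks.
sorted (value, group): (5,Y), (9,Y), (14,Y), (15,Y), (17,X), (17,Y), (18,X), (18,Y), (23,X), (24,Y), (25,X), (27,X), (28,X), (28,Y)
ranks: 5->1, 9->2, 14->3, 15->4, 17->5.5, 17->5.5, 18->7.5, 18->7.5, 23->9, 24->10, 25->11, 27->12, 28->13.5, 28->13.5
Step 2: Rank sum for X: R1 = 5.5 + 7.5 + 9 + 11 + 12 + 13.5 = 58.5.
Step 3: U_X = R1 - n1(n1+1)/2 = 58.5 - 6*7/2 = 58.5 - 21 = 37.5.
       U_Y = n1*n2 - U_X = 48 - 37.5 = 10.5.
Step 4: Ties are present, so use the tie-corrected normal approximation (with continuity correction) for the p-value.
Step 5: p-value = 0.092210; compare to alpha = 0.1. reject H0.

U_X = 37.5, p = 0.092210, reject H0 at alpha = 0.1.


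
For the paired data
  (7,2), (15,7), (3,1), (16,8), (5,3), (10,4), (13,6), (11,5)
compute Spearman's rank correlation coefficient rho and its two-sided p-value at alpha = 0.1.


Step 1: Rank x and y separately (midranks; no ties here).
rank(x): 7->3, 15->7, 3->1, 16->8, 5->2, 10->4, 13->6, 11->5
rank(y): 2->2, 7->7, 1->1, 8->8, 3->3, 4->4, 6->6, 5->5
Step 2: d_i = R_x(i) - R_y(i); compute d_i^2.
  (3-2)^2=1, (7-7)^2=0, (1-1)^2=0, (8-8)^2=0, (2-3)^2=1, (4-4)^2=0, (6-6)^2=0, (5-5)^2=0
sum(d^2) = 2.
Step 3: rho = 1 - 6*2 / (8*(8^2 - 1)) = 1 - 12/504 = 0.976190.
Step 4: Under H0, t = rho * sqrt((n-2)/(1-rho^2)) = 11.0235 ~ t(6).
Step 5: Two-sided p-value from the t-distribution with 6 df = 0.000033.
Step 6: alpha = 0.1. reject H0.

rho = 0.9762, p = 0.000033, reject H0 at alpha = 0.1.


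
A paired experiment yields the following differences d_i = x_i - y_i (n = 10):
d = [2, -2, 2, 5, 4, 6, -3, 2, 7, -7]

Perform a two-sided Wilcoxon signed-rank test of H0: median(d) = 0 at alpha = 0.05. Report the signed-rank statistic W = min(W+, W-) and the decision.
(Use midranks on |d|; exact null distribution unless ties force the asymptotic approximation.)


Step 1: Drop any zero differences (none here) and take |d_i|.
|d| = [2, 2, 2, 5, 4, 6, 3, 2, 7, 7]
Step 2: Midrank |d_i| (ties get averaged ranks).
ranks: |2|->2.5, |2|->2.5, |2|->2.5, |5|->7, |4|->6, |6|->8, |3|->5, |2|->2.5, |7|->9.5, |7|->9.5
Step 3: Attach original signs; sum ranks with positive sign and with negative sign.
W+ = 2.5 + 2.5 + 7 + 6 + 8 + 2.5 + 9.5 = 38
W- = 2.5 + 5 + 9.5 = 17
(Check: W+ + W- = 55 should equal n(n+1)/2 = 55.)
Step 4: Test statistic W = min(W+, W-) = 17.
Step 5: Ties in |d|, so use the tie-corrected normal approximation.
        E[W] = n(n+1)/4 = 10*11/4 = 27.5.
        Tie groups: |d|=2 (t=4), |d|=7 (t=2); sum(t^3 - t) = 66.
        Var[W] = n(n+1)(2n+1)/24 - sum(t^3-t)/48 = 2310/24 - 66/48 = 94.875.
        z = (W - E[W]) / sqrt(Var[W]) = (17 - 27.5) / 9.7404 = -1.0780.
        Two-sided p = 2*Phi(z) = 0.281040.
Step 6: alpha = 0.05. fail to reject H0.

W+ = 38, W- = 17, W = min = 17, p = 0.281040, fail to reject H0.


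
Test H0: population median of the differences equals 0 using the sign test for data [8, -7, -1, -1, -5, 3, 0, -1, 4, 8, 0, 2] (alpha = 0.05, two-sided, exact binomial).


Step 1: Discard zero differences. Original n = 12; n_eff = number of nonzero differences = 10.
Nonzero differences (with sign): +8, -7, -1, -1, -5, +3, -1, +4, +8, +2
Step 2: Count signs: positive = 5, negative = 5.
Step 3: Under H0: P(positive) = 0.5, so the number of positives S ~ Bin(10, 0.5).
Step 4: Two-sided exact p-value = sum of Bin(10,0.5) probabilities at or below the observed probability = 1.000000.
Step 5: alpha = 0.05. fail to reject H0.

n_eff = 10, pos = 5, neg = 5, p = 1.000000, fail to reject H0.


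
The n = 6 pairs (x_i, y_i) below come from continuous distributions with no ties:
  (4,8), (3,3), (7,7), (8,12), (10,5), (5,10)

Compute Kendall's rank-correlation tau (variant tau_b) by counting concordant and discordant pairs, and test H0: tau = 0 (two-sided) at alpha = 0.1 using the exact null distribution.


Step 1: Enumerate the 15 unordered pairs (i,j) with i<j and classify each by sign(x_j-x_i) * sign(y_j-y_i).
  (1,2):dx=-1,dy=-5->C; (1,3):dx=+3,dy=-1->D; (1,4):dx=+4,dy=+4->C; (1,5):dx=+6,dy=-3->D
  (1,6):dx=+1,dy=+2->C; (2,3):dx=+4,dy=+4->C; (2,4):dx=+5,dy=+9->C; (2,5):dx=+7,dy=+2->C
  (2,6):dx=+2,dy=+7->C; (3,4):dx=+1,dy=+5->C; (3,5):dx=+3,dy=-2->D; (3,6):dx=-2,dy=+3->D
  (4,5):dx=+2,dy=-7->D; (4,6):dx=-3,dy=-2->C; (5,6):dx=-5,dy=+5->D
Step 2: C = 9, D = 6, total pairs = 15.
Step 3: tau = (C - D)/(n(n-1)/2) = (9 - 6)/15 = 0.200000.
Step 4: Exact two-sided p-value (enumerate n! = 720 permutations of y under H0): p = 0.719444.
Step 5: alpha = 0.1. fail to reject H0.

tau_b = 0.2000 (C=9, D=6), p = 0.719444, fail to reject H0.


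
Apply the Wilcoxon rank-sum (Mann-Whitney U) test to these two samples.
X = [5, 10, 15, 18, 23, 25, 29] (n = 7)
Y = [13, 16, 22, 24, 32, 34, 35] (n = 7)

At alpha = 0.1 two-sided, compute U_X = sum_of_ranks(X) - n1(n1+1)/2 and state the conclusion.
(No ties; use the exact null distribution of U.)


Step 1: Combine and sort all 14 observations; assign midranks.
sorted (value, group): (5,X), (10,X), (13,Y), (15,X), (16,Y), (18,X), (22,Y), (23,X), (24,Y), (25,X), (29,X), (32,Y), (34,Y), (35,Y)
ranks: 5->1, 10->2, 13->3, 15->4, 16->5, 18->6, 22->7, 23->8, 24->9, 25->10, 29->11, 32->12, 34->13, 35->14
Step 2: Rank sum for X: R1 = 1 + 2 + 4 + 6 + 8 + 10 + 11 = 42.
Step 3: U_X = R1 - n1(n1+1)/2 = 42 - 7*8/2 = 42 - 28 = 14.
       U_Y = n1*n2 - U_X = 49 - 14 = 35.
Step 4: No ties, so the exact null distribution of U (based on enumerating the C(14,7) = 3432 equally likely rank assignments) gives the two-sided p-value.
Step 5: p-value = 0.208625; compare to alpha = 0.1. fail to reject H0.

U_X = 14, p = 0.208625, fail to reject H0 at alpha = 0.1.


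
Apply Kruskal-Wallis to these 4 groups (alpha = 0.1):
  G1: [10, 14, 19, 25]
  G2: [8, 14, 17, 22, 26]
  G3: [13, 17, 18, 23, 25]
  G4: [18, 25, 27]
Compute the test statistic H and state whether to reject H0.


Step 1: Combine all N = 17 observations and assign midranks.
sorted (value, group, rank): (8,G2,1), (10,G1,2), (13,G3,3), (14,G1,4.5), (14,G2,4.5), (17,G2,6.5), (17,G3,6.5), (18,G3,8.5), (18,G4,8.5), (19,G1,10), (22,G2,11), (23,G3,12), (25,G1,14), (25,G3,14), (25,G4,14), (26,G2,16), (27,G4,17)
Step 2: Sum ranks within each group.
R_1 = 30.5 (n_1 = 4)
R_2 = 39 (n_2 = 5)
R_3 = 44 (n_3 = 5)
R_4 = 39.5 (n_4 = 3)
Step 3: H = 12/(N(N+1)) * sum(R_i^2/n_i) - 3(N+1)
     = 12/(17*18) * (30.5^2/4 + 39^2/5 + 44^2/5 + 39.5^2/3) - 3*18
     = 0.039216 * 1444.05 - 54
     = 2.629248.
Step 4: Ties present; correction factor C = 1 - 42/(17^3 - 17) = 0.991422. Corrected H = 2.629248 / 0.991422 = 2.651998.
Step 5: Under H0, H ~ chi^2(3); p-value = 0.448446.
Step 6: alpha = 0.1. fail to reject H0.

H = 2.6520, df = 3, p = 0.448446, fail to reject H0.


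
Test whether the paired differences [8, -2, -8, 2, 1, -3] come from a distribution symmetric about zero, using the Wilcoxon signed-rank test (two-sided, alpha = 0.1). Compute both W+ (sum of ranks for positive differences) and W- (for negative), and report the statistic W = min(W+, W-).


Step 1: Drop any zero differences (none here) and take |d_i|.
|d| = [8, 2, 8, 2, 1, 3]
Step 2: Midrank |d_i| (ties get averaged ranks).
ranks: |8|->5.5, |2|->2.5, |8|->5.5, |2|->2.5, |1|->1, |3|->4
Step 3: Attach original signs; sum ranks with positive sign and with negative sign.
W+ = 5.5 + 2.5 + 1 = 9
W- = 2.5 + 5.5 + 4 = 12
(Check: W+ + W- = 21 should equal n(n+1)/2 = 21.)
Step 4: Test statistic W = min(W+, W-) = 9.
Step 5: Ties in |d|, so use the tie-corrected normal approximation.
        E[W] = n(n+1)/4 = 6*7/4 = 10.5.
        Tie groups: |d|=2 (t=2), |d|=8 (t=2); sum(t^3 - t) = 12.
        Var[W] = n(n+1)(2n+1)/24 - sum(t^3-t)/48 = 546/24 - 12/48 = 22.5.
        z = (W - E[W]) / sqrt(Var[W]) = (9 - 10.5) / 4.7434 = -0.3162.
        Two-sided p = 2*Phi(z) = 0.751830.
Step 6: alpha = 0.1. fail to reject H0.

W+ = 9, W- = 12, W = min = 9, p = 0.751830, fail to reject H0.


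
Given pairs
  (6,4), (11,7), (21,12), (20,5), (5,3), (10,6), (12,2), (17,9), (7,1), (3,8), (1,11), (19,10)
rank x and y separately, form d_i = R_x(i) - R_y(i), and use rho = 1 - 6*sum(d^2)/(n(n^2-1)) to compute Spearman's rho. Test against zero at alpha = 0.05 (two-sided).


Step 1: Rank x and y separately (midranks; no ties here).
rank(x): 6->4, 11->7, 21->12, 20->11, 5->3, 10->6, 12->8, 17->9, 7->5, 3->2, 1->1, 19->10
rank(y): 4->4, 7->7, 12->12, 5->5, 3->3, 6->6, 2->2, 9->9, 1->1, 8->8, 11->11, 10->10
Step 2: d_i = R_x(i) - R_y(i); compute d_i^2.
  (4-4)^2=0, (7-7)^2=0, (12-12)^2=0, (11-5)^2=36, (3-3)^2=0, (6-6)^2=0, (8-2)^2=36, (9-9)^2=0, (5-1)^2=16, (2-8)^2=36, (1-11)^2=100, (10-10)^2=0
sum(d^2) = 224.
Step 3: rho = 1 - 6*224 / (12*(12^2 - 1)) = 1 - 1344/1716 = 0.216783.
Step 4: Under H0, t = rho * sqrt((n-2)/(1-rho^2)) = 0.7022 ~ t(10).
Step 5: Two-sided p-value from the t-distribution with 10 df = 0.498556.
Step 6: alpha = 0.05. fail to reject H0.

rho = 0.2168, p = 0.498556, fail to reject H0 at alpha = 0.05.


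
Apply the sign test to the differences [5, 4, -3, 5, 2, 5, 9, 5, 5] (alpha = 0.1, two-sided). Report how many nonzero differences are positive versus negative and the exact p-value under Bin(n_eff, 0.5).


Step 1: Discard zero differences. Original n = 9; n_eff = number of nonzero differences = 9.
Nonzero differences (with sign): +5, +4, -3, +5, +2, +5, +9, +5, +5
Step 2: Count signs: positive = 8, negative = 1.
Step 3: Under H0: P(positive) = 0.5, so the number of positives S ~ Bin(9, 0.5).
Step 4: Two-sided exact p-value = sum of Bin(9,0.5) probabilities at or below the observed probability = 0.039062.
Step 5: alpha = 0.1. reject H0.

n_eff = 9, pos = 8, neg = 1, p = 0.039062, reject H0.


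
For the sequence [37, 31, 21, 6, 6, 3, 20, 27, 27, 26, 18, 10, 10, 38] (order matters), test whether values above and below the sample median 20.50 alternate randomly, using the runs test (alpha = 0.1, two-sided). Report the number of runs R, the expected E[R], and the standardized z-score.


Step 1: Compute median = 20.50; label A = above, B = below.
Labels in order: AAABBBBAAABBBA  (n_A = 7, n_B = 7)
Step 2: Count runs R = 5.
Step 3: Under H0 (random ordering), E[R] = 2*n_A*n_B/(n_A+n_B) + 1 = 2*7*7/14 + 1 = 8.0000.
        Var[R] = 2*n_A*n_B*(2*n_A*n_B - n_A - n_B) / ((n_A+n_B)^2 * (n_A+n_B-1)) = 8232/2548 = 3.2308.
        SD[R] = 1.7974.
Step 4: Continuity-corrected z = (R + 0.5 - E[R]) / SD[R] = (5 + 0.5 - 8.0000) / 1.7974 = -1.3909.
Step 5: Two-sided p-value via normal approximation = 2*(1 - Phi(|z|)) = 0.164264.
Step 6: alpha = 0.1. fail to reject H0.

R = 5, z = -1.3909, p = 0.164264, fail to reject H0.


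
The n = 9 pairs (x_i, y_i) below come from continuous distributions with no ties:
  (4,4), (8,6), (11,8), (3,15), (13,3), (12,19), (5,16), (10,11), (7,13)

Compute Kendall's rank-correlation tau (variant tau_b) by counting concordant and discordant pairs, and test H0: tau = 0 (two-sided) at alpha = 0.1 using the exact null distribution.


Step 1: Enumerate the 36 unordered pairs (i,j) with i<j and classify each by sign(x_j-x_i) * sign(y_j-y_i).
  (1,2):dx=+4,dy=+2->C; (1,3):dx=+7,dy=+4->C; (1,4):dx=-1,dy=+11->D; (1,5):dx=+9,dy=-1->D
  (1,6):dx=+8,dy=+15->C; (1,7):dx=+1,dy=+12->C; (1,8):dx=+6,dy=+7->C; (1,9):dx=+3,dy=+9->C
  (2,3):dx=+3,dy=+2->C; (2,4):dx=-5,dy=+9->D; (2,5):dx=+5,dy=-3->D; (2,6):dx=+4,dy=+13->C
  (2,7):dx=-3,dy=+10->D; (2,8):dx=+2,dy=+5->C; (2,9):dx=-1,dy=+7->D; (3,4):dx=-8,dy=+7->D
  (3,5):dx=+2,dy=-5->D; (3,6):dx=+1,dy=+11->C; (3,7):dx=-6,dy=+8->D; (3,8):dx=-1,dy=+3->D
  (3,9):dx=-4,dy=+5->D; (4,5):dx=+10,dy=-12->D; (4,6):dx=+9,dy=+4->C; (4,7):dx=+2,dy=+1->C
  (4,8):dx=+7,dy=-4->D; (4,9):dx=+4,dy=-2->D; (5,6):dx=-1,dy=+16->D; (5,7):dx=-8,dy=+13->D
  (5,8):dx=-3,dy=+8->D; (5,9):dx=-6,dy=+10->D; (6,7):dx=-7,dy=-3->C; (6,8):dx=-2,dy=-8->C
  (6,9):dx=-5,dy=-6->C; (7,8):dx=+5,dy=-5->D; (7,9):dx=+2,dy=-3->D; (8,9):dx=-3,dy=+2->D
Step 2: C = 15, D = 21, total pairs = 36.
Step 3: tau = (C - D)/(n(n-1)/2) = (15 - 21)/36 = -0.166667.
Step 4: Exact two-sided p-value (enumerate n! = 362880 permutations of y under H0): p = 0.612202.
Step 5: alpha = 0.1. fail to reject H0.

tau_b = -0.1667 (C=15, D=21), p = 0.612202, fail to reject H0.


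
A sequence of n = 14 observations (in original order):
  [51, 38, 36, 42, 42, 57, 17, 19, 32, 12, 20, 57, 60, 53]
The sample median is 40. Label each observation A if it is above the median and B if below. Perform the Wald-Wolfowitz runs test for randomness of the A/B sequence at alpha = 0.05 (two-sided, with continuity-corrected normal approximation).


Step 1: Compute median = 40; label A = above, B = below.
Labels in order: ABBAAABBBBBAAA  (n_A = 7, n_B = 7)
Step 2: Count runs R = 5.
Step 3: Under H0 (random ordering), E[R] = 2*n_A*n_B/(n_A+n_B) + 1 = 2*7*7/14 + 1 = 8.0000.
        Var[R] = 2*n_A*n_B*(2*n_A*n_B - n_A - n_B) / ((n_A+n_B)^2 * (n_A+n_B-1)) = 8232/2548 = 3.2308.
        SD[R] = 1.7974.
Step 4: Continuity-corrected z = (R + 0.5 - E[R]) / SD[R] = (5 + 0.5 - 8.0000) / 1.7974 = -1.3909.
Step 5: Two-sided p-value via normal approximation = 2*(1 - Phi(|z|)) = 0.164264.
Step 6: alpha = 0.05. fail to reject H0.

R = 5, z = -1.3909, p = 0.164264, fail to reject H0.


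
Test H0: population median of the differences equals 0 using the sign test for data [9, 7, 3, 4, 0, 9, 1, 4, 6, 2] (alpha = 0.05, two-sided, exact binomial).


Step 1: Discard zero differences. Original n = 10; n_eff = number of nonzero differences = 9.
Nonzero differences (with sign): +9, +7, +3, +4, +9, +1, +4, +6, +2
Step 2: Count signs: positive = 9, negative = 0.
Step 3: Under H0: P(positive) = 0.5, so the number of positives S ~ Bin(9, 0.5).
Step 4: Two-sided exact p-value = sum of Bin(9,0.5) probabilities at or below the observed probability = 0.003906.
Step 5: alpha = 0.05. reject H0.

n_eff = 9, pos = 9, neg = 0, p = 0.003906, reject H0.


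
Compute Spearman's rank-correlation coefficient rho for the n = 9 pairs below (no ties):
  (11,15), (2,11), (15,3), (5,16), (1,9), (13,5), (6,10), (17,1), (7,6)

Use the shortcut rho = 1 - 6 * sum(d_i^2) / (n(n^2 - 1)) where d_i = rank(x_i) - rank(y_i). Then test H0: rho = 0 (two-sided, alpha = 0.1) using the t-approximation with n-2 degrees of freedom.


Step 1: Rank x and y separately (midranks; no ties here).
rank(x): 11->6, 2->2, 15->8, 5->3, 1->1, 13->7, 6->4, 17->9, 7->5
rank(y): 15->8, 11->7, 3->2, 16->9, 9->5, 5->3, 10->6, 1->1, 6->4
Step 2: d_i = R_x(i) - R_y(i); compute d_i^2.
  (6-8)^2=4, (2-7)^2=25, (8-2)^2=36, (3-9)^2=36, (1-5)^2=16, (7-3)^2=16, (4-6)^2=4, (9-1)^2=64, (5-4)^2=1
sum(d^2) = 202.
Step 3: rho = 1 - 6*202 / (9*(9^2 - 1)) = 1 - 1212/720 = -0.683333.
Step 4: Under H0, t = rho * sqrt((n-2)/(1-rho^2)) = -2.4763 ~ t(7).
Step 5: Two-sided p-value from the t-distribution with 7 df = 0.042442.
Step 6: alpha = 0.1. reject H0.

rho = -0.6833, p = 0.042442, reject H0 at alpha = 0.1.


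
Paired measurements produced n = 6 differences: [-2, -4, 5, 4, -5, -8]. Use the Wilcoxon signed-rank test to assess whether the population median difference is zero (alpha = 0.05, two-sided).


Step 1: Drop any zero differences (none here) and take |d_i|.
|d| = [2, 4, 5, 4, 5, 8]
Step 2: Midrank |d_i| (ties get averaged ranks).
ranks: |2|->1, |4|->2.5, |5|->4.5, |4|->2.5, |5|->4.5, |8|->6
Step 3: Attach original signs; sum ranks with positive sign and with negative sign.
W+ = 4.5 + 2.5 = 7
W- = 1 + 2.5 + 4.5 + 6 = 14
(Check: W+ + W- = 21 should equal n(n+1)/2 = 21.)
Step 4: Test statistic W = min(W+, W-) = 7.
Step 5: Ties in |d|, so use the tie-corrected normal approximation.
        E[W] = n(n+1)/4 = 6*7/4 = 10.5.
        Tie groups: |d|=4 (t=2), |d|=5 (t=2); sum(t^3 - t) = 12.
        Var[W] = n(n+1)(2n+1)/24 - sum(t^3-t)/48 = 546/24 - 12/48 = 22.5.
        z = (W - E[W]) / sqrt(Var[W]) = (7 - 10.5) / 4.7434 = -0.7379.
        Two-sided p = 2*Phi(z) = 0.460597.
Step 6: alpha = 0.05. fail to reject H0.

W+ = 7, W- = 14, W = min = 7, p = 0.460597, fail to reject H0.


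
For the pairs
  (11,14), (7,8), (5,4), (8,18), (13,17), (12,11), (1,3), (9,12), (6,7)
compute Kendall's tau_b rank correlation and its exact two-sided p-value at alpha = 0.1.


Step 1: Enumerate the 36 unordered pairs (i,j) with i<j and classify each by sign(x_j-x_i) * sign(y_j-y_i).
  (1,2):dx=-4,dy=-6->C; (1,3):dx=-6,dy=-10->C; (1,4):dx=-3,dy=+4->D; (1,5):dx=+2,dy=+3->C
  (1,6):dx=+1,dy=-3->D; (1,7):dx=-10,dy=-11->C; (1,8):dx=-2,dy=-2->C; (1,9):dx=-5,dy=-7->C
  (2,3):dx=-2,dy=-4->C; (2,4):dx=+1,dy=+10->C; (2,5):dx=+6,dy=+9->C; (2,6):dx=+5,dy=+3->C
  (2,7):dx=-6,dy=-5->C; (2,8):dx=+2,dy=+4->C; (2,9):dx=-1,dy=-1->C; (3,4):dx=+3,dy=+14->C
  (3,5):dx=+8,dy=+13->C; (3,6):dx=+7,dy=+7->C; (3,7):dx=-4,dy=-1->C; (3,8):dx=+4,dy=+8->C
  (3,9):dx=+1,dy=+3->C; (4,5):dx=+5,dy=-1->D; (4,6):dx=+4,dy=-7->D; (4,7):dx=-7,dy=-15->C
  (4,8):dx=+1,dy=-6->D; (4,9):dx=-2,dy=-11->C; (5,6):dx=-1,dy=-6->C; (5,7):dx=-12,dy=-14->C
  (5,8):dx=-4,dy=-5->C; (5,9):dx=-7,dy=-10->C; (6,7):dx=-11,dy=-8->C; (6,8):dx=-3,dy=+1->D
  (6,9):dx=-6,dy=-4->C; (7,8):dx=+8,dy=+9->C; (7,9):dx=+5,dy=+4->C; (8,9):dx=-3,dy=-5->C
Step 2: C = 30, D = 6, total pairs = 36.
Step 3: tau = (C - D)/(n(n-1)/2) = (30 - 6)/36 = 0.666667.
Step 4: Exact two-sided p-value (enumerate n! = 362880 permutations of y under H0): p = 0.012665.
Step 5: alpha = 0.1. reject H0.

tau_b = 0.6667 (C=30, D=6), p = 0.012665, reject H0.


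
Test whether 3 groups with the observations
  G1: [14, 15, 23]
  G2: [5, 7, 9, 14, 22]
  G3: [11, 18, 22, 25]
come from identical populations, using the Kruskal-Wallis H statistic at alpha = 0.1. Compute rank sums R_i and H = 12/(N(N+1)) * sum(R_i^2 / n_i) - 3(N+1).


Step 1: Combine all N = 12 observations and assign midranks.
sorted (value, group, rank): (5,G2,1), (7,G2,2), (9,G2,3), (11,G3,4), (14,G1,5.5), (14,G2,5.5), (15,G1,7), (18,G3,8), (22,G2,9.5), (22,G3,9.5), (23,G1,11), (25,G3,12)
Step 2: Sum ranks within each group.
R_1 = 23.5 (n_1 = 3)
R_2 = 21 (n_2 = 5)
R_3 = 33.5 (n_3 = 4)
Step 3: H = 12/(N(N+1)) * sum(R_i^2/n_i) - 3(N+1)
     = 12/(12*13) * (23.5^2/3 + 21^2/5 + 33.5^2/4) - 3*13
     = 0.076923 * 552.846 - 39
     = 3.526603.
Step 4: Ties present; correction factor C = 1 - 12/(12^3 - 12) = 0.993007. Corrected H = 3.526603 / 0.993007 = 3.551438.
Step 5: Under H0, H ~ chi^2(2); p-value = 0.169362.
Step 6: alpha = 0.1. fail to reject H0.

H = 3.5514, df = 2, p = 0.169362, fail to reject H0.


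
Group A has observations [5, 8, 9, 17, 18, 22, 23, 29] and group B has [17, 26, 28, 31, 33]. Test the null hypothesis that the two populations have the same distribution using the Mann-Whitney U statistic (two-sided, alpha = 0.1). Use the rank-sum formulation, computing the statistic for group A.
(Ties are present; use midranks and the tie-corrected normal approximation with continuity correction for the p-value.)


Step 1: Combine and sort all 13 observations; assign midranks.
sorted (value, group): (5,X), (8,X), (9,X), (17,X), (17,Y), (18,X), (22,X), (23,X), (26,Y), (28,Y), (29,X), (31,Y), (33,Y)
ranks: 5->1, 8->2, 9->3, 17->4.5, 17->4.5, 18->6, 22->7, 23->8, 26->9, 28->10, 29->11, 31->12, 33->13
Step 2: Rank sum for X: R1 = 1 + 2 + 3 + 4.5 + 6 + 7 + 8 + 11 = 42.5.
Step 3: U_X = R1 - n1(n1+1)/2 = 42.5 - 8*9/2 = 42.5 - 36 = 6.5.
       U_Y = n1*n2 - U_X = 40 - 6.5 = 33.5.
Step 4: Ties are present, so use the tie-corrected normal approximation (with continuity correction) for the p-value.
Step 5: p-value = 0.056699; compare to alpha = 0.1. reject H0.

U_X = 6.5, p = 0.056699, reject H0 at alpha = 0.1.


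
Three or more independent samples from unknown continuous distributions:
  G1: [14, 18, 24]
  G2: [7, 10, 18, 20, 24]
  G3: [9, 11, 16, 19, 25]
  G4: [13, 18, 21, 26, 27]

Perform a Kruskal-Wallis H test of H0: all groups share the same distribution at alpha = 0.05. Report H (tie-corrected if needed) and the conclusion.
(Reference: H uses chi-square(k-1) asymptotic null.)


Step 1: Combine all N = 18 observations and assign midranks.
sorted (value, group, rank): (7,G2,1), (9,G3,2), (10,G2,3), (11,G3,4), (13,G4,5), (14,G1,6), (16,G3,7), (18,G1,9), (18,G2,9), (18,G4,9), (19,G3,11), (20,G2,12), (21,G4,13), (24,G1,14.5), (24,G2,14.5), (25,G3,16), (26,G4,17), (27,G4,18)
Step 2: Sum ranks within each group.
R_1 = 29.5 (n_1 = 3)
R_2 = 39.5 (n_2 = 5)
R_3 = 40 (n_3 = 5)
R_4 = 62 (n_4 = 5)
Step 3: H = 12/(N(N+1)) * sum(R_i^2/n_i) - 3(N+1)
     = 12/(18*19) * (29.5^2/3 + 39.5^2/5 + 40^2/5 + 62^2/5) - 3*19
     = 0.035088 * 1690.93 - 57
     = 2.330994.
Step 4: Ties present; correction factor C = 1 - 30/(18^3 - 18) = 0.994840. Corrected H = 2.330994 / 0.994840 = 2.343084.
Step 5: Under H0, H ~ chi^2(3); p-value = 0.504317.
Step 6: alpha = 0.05. fail to reject H0.

H = 2.3431, df = 3, p = 0.504317, fail to reject H0.


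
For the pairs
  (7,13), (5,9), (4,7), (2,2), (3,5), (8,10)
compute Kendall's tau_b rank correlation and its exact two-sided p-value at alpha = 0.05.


Step 1: Enumerate the 15 unordered pairs (i,j) with i<j and classify each by sign(x_j-x_i) * sign(y_j-y_i).
  (1,2):dx=-2,dy=-4->C; (1,3):dx=-3,dy=-6->C; (1,4):dx=-5,dy=-11->C; (1,5):dx=-4,dy=-8->C
  (1,6):dx=+1,dy=-3->D; (2,3):dx=-1,dy=-2->C; (2,4):dx=-3,dy=-7->C; (2,5):dx=-2,dy=-4->C
  (2,6):dx=+3,dy=+1->C; (3,4):dx=-2,dy=-5->C; (3,5):dx=-1,dy=-2->C; (3,6):dx=+4,dy=+3->C
  (4,5):dx=+1,dy=+3->C; (4,6):dx=+6,dy=+8->C; (5,6):dx=+5,dy=+5->C
Step 2: C = 14, D = 1, total pairs = 15.
Step 3: tau = (C - D)/(n(n-1)/2) = (14 - 1)/15 = 0.866667.
Step 4: Exact two-sided p-value (enumerate n! = 720 permutations of y under H0): p = 0.016667.
Step 5: alpha = 0.05. reject H0.

tau_b = 0.8667 (C=14, D=1), p = 0.016667, reject H0.


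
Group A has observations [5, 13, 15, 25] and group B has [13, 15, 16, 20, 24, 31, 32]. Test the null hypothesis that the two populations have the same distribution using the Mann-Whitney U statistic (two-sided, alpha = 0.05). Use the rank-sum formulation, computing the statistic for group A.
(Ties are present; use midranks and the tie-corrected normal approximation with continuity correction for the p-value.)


Step 1: Combine and sort all 11 observations; assign midranks.
sorted (value, group): (5,X), (13,X), (13,Y), (15,X), (15,Y), (16,Y), (20,Y), (24,Y), (25,X), (31,Y), (32,Y)
ranks: 5->1, 13->2.5, 13->2.5, 15->4.5, 15->4.5, 16->6, 20->7, 24->8, 25->9, 31->10, 32->11
Step 2: Rank sum for X: R1 = 1 + 2.5 + 4.5 + 9 = 17.
Step 3: U_X = R1 - n1(n1+1)/2 = 17 - 4*5/2 = 17 - 10 = 7.
       U_Y = n1*n2 - U_X = 28 - 7 = 21.
Step 4: Ties are present, so use the tie-corrected normal approximation (with continuity correction) for the p-value.
Step 5: p-value = 0.217200; compare to alpha = 0.05. fail to reject H0.

U_X = 7, p = 0.217200, fail to reject H0 at alpha = 0.05.


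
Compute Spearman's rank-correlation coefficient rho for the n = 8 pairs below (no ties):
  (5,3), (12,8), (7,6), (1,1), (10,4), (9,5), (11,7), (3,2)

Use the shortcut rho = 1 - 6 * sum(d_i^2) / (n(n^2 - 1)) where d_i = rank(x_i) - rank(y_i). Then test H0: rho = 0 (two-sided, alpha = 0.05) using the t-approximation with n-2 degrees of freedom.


Step 1: Rank x and y separately (midranks; no ties here).
rank(x): 5->3, 12->8, 7->4, 1->1, 10->6, 9->5, 11->7, 3->2
rank(y): 3->3, 8->8, 6->6, 1->1, 4->4, 5->5, 7->7, 2->2
Step 2: d_i = R_x(i) - R_y(i); compute d_i^2.
  (3-3)^2=0, (8-8)^2=0, (4-6)^2=4, (1-1)^2=0, (6-4)^2=4, (5-5)^2=0, (7-7)^2=0, (2-2)^2=0
sum(d^2) = 8.
Step 3: rho = 1 - 6*8 / (8*(8^2 - 1)) = 1 - 48/504 = 0.904762.
Step 4: Under H0, t = rho * sqrt((n-2)/(1-rho^2)) = 5.2034 ~ t(6).
Step 5: Two-sided p-value from the t-distribution with 6 df = 0.002008.
Step 6: alpha = 0.05. reject H0.

rho = 0.9048, p = 0.002008, reject H0 at alpha = 0.05.


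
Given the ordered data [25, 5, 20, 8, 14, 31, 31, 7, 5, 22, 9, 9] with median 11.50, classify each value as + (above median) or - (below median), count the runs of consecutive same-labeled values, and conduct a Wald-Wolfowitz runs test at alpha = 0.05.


Step 1: Compute median = 11.50; label A = above, B = below.
Labels in order: ABABAAABBABB  (n_A = 6, n_B = 6)
Step 2: Count runs R = 8.
Step 3: Under H0 (random ordering), E[R] = 2*n_A*n_B/(n_A+n_B) + 1 = 2*6*6/12 + 1 = 7.0000.
        Var[R] = 2*n_A*n_B*(2*n_A*n_B - n_A - n_B) / ((n_A+n_B)^2 * (n_A+n_B-1)) = 4320/1584 = 2.7273.
        SD[R] = 1.6514.
Step 4: Continuity-corrected z = (R - 0.5 - E[R]) / SD[R] = (8 - 0.5 - 7.0000) / 1.6514 = 0.3028.
Step 5: Two-sided p-value via normal approximation = 2*(1 - Phi(|z|)) = 0.762069.
Step 6: alpha = 0.05. fail to reject H0.

R = 8, z = 0.3028, p = 0.762069, fail to reject H0.


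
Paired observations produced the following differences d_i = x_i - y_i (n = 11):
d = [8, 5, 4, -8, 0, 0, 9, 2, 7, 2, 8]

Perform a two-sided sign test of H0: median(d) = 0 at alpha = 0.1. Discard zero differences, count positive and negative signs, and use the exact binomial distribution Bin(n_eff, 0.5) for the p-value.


Step 1: Discard zero differences. Original n = 11; n_eff = number of nonzero differences = 9.
Nonzero differences (with sign): +8, +5, +4, -8, +9, +2, +7, +2, +8
Step 2: Count signs: positive = 8, negative = 1.
Step 3: Under H0: P(positive) = 0.5, so the number of positives S ~ Bin(9, 0.5).
Step 4: Two-sided exact p-value = sum of Bin(9,0.5) probabilities at or below the observed probability = 0.039062.
Step 5: alpha = 0.1. reject H0.

n_eff = 9, pos = 8, neg = 1, p = 0.039062, reject H0.


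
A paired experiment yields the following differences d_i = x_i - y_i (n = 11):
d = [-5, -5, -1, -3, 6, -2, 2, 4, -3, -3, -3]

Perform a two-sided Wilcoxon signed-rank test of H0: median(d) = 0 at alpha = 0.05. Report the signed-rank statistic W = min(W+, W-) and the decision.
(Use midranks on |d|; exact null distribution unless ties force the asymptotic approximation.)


Step 1: Drop any zero differences (none here) and take |d_i|.
|d| = [5, 5, 1, 3, 6, 2, 2, 4, 3, 3, 3]
Step 2: Midrank |d_i| (ties get averaged ranks).
ranks: |5|->9.5, |5|->9.5, |1|->1, |3|->5.5, |6|->11, |2|->2.5, |2|->2.5, |4|->8, |3|->5.5, |3|->5.5, |3|->5.5
Step 3: Attach original signs; sum ranks with positive sign and with negative sign.
W+ = 11 + 2.5 + 8 = 21.5
W- = 9.5 + 9.5 + 1 + 5.5 + 2.5 + 5.5 + 5.5 + 5.5 = 44.5
(Check: W+ + W- = 66 should equal n(n+1)/2 = 66.)
Step 4: Test statistic W = min(W+, W-) = 21.5.
Step 5: Ties in |d|, so use the tie-corrected normal approximation.
        E[W] = n(n+1)/4 = 11*12/4 = 33.
        Tie groups: |d|=2 (t=2), |d|=3 (t=4), |d|=5 (t=2); sum(t^3 - t) = 72.
        Var[W] = n(n+1)(2n+1)/24 - sum(t^3-t)/48 = 3036/24 - 72/48 = 125.
        z = (W - E[W]) / sqrt(Var[W]) = (21.5 - 33) / 11.1803 = -1.0286.
        Two-sided p = 2*Phi(z) = 0.303672.
Step 6: alpha = 0.05. fail to reject H0.

W+ = 21.5, W- = 44.5, W = min = 21.5, p = 0.303672, fail to reject H0.


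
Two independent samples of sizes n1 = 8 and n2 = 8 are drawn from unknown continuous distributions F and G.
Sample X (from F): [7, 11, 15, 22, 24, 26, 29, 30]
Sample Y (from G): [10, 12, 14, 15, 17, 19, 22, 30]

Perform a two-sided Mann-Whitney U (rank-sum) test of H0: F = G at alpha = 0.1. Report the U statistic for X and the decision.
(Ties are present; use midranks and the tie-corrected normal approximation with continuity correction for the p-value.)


Step 1: Combine and sort all 16 observations; assign midranks.
sorted (value, group): (7,X), (10,Y), (11,X), (12,Y), (14,Y), (15,X), (15,Y), (17,Y), (19,Y), (22,X), (22,Y), (24,X), (26,X), (29,X), (30,X), (30,Y)
ranks: 7->1, 10->2, 11->3, 12->4, 14->5, 15->6.5, 15->6.5, 17->8, 19->9, 22->10.5, 22->10.5, 24->12, 26->13, 29->14, 30->15.5, 30->15.5
Step 2: Rank sum for X: R1 = 1 + 3 + 6.5 + 10.5 + 12 + 13 + 14 + 15.5 = 75.5.
Step 3: U_X = R1 - n1(n1+1)/2 = 75.5 - 8*9/2 = 75.5 - 36 = 39.5.
       U_Y = n1*n2 - U_X = 64 - 39.5 = 24.5.
Step 4: Ties are present, so use the tie-corrected normal approximation (with continuity correction) for the p-value.
Step 5: p-value = 0.461260; compare to alpha = 0.1. fail to reject H0.

U_X = 39.5, p = 0.461260, fail to reject H0 at alpha = 0.1.


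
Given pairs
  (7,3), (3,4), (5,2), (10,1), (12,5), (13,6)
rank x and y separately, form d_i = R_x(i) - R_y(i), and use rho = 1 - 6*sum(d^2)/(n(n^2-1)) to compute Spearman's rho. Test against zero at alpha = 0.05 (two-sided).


Step 1: Rank x and y separately (midranks; no ties here).
rank(x): 7->3, 3->1, 5->2, 10->4, 12->5, 13->6
rank(y): 3->3, 4->4, 2->2, 1->1, 5->5, 6->6
Step 2: d_i = R_x(i) - R_y(i); compute d_i^2.
  (3-3)^2=0, (1-4)^2=9, (2-2)^2=0, (4-1)^2=9, (5-5)^2=0, (6-6)^2=0
sum(d^2) = 18.
Step 3: rho = 1 - 6*18 / (6*(6^2 - 1)) = 1 - 108/210 = 0.485714.
Step 4: Under H0, t = rho * sqrt((n-2)/(1-rho^2)) = 1.1113 ~ t(4).
Step 5: Two-sided p-value from the t-distribution with 4 df = 0.328723.
Step 6: alpha = 0.05. fail to reject H0.

rho = 0.4857, p = 0.328723, fail to reject H0 at alpha = 0.05.


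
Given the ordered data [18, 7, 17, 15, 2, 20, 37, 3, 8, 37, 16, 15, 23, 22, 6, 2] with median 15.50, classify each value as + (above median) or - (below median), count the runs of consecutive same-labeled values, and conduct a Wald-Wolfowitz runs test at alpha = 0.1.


Step 1: Compute median = 15.50; label A = above, B = below.
Labels in order: ABABBAABBAABAABB  (n_A = 8, n_B = 8)
Step 2: Count runs R = 10.
Step 3: Under H0 (random ordering), E[R] = 2*n_A*n_B/(n_A+n_B) + 1 = 2*8*8/16 + 1 = 9.0000.
        Var[R] = 2*n_A*n_B*(2*n_A*n_B - n_A - n_B) / ((n_A+n_B)^2 * (n_A+n_B-1)) = 14336/3840 = 3.7333.
        SD[R] = 1.9322.
Step 4: Continuity-corrected z = (R - 0.5 - E[R]) / SD[R] = (10 - 0.5 - 9.0000) / 1.9322 = 0.2588.
Step 5: Two-sided p-value via normal approximation = 2*(1 - Phi(|z|)) = 0.795809.
Step 6: alpha = 0.1. fail to reject H0.

R = 10, z = 0.2588, p = 0.795809, fail to reject H0.


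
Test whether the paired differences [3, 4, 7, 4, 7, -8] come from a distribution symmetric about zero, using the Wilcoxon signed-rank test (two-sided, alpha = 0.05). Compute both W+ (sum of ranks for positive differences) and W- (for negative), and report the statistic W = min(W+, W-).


Step 1: Drop any zero differences (none here) and take |d_i|.
|d| = [3, 4, 7, 4, 7, 8]
Step 2: Midrank |d_i| (ties get averaged ranks).
ranks: |3|->1, |4|->2.5, |7|->4.5, |4|->2.5, |7|->4.5, |8|->6
Step 3: Attach original signs; sum ranks with positive sign and with negative sign.
W+ = 1 + 2.5 + 4.5 + 2.5 + 4.5 = 15
W- = 6 = 6
(Check: W+ + W- = 21 should equal n(n+1)/2 = 21.)
Step 4: Test statistic W = min(W+, W-) = 6.
Step 5: Ties in |d|, so use the tie-corrected normal approximation.
        E[W] = n(n+1)/4 = 6*7/4 = 10.5.
        Tie groups: |d|=4 (t=2), |d|=7 (t=2); sum(t^3 - t) = 12.
        Var[W] = n(n+1)(2n+1)/24 - sum(t^3-t)/48 = 546/24 - 12/48 = 22.5.
        z = (W - E[W]) / sqrt(Var[W]) = (6 - 10.5) / 4.7434 = -0.9487.
        Two-sided p = 2*Phi(z) = 0.342782.
Step 6: alpha = 0.05. fail to reject H0.

W+ = 15, W- = 6, W = min = 6, p = 0.342782, fail to reject H0.
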